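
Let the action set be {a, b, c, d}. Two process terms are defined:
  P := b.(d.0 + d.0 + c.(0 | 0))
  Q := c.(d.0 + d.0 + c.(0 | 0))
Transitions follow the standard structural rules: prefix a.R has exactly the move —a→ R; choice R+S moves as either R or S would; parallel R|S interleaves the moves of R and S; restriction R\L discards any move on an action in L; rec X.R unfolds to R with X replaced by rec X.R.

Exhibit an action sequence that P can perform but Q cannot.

Reachable graph of P (4 states):
  u0 = b.(d.0 + d.0 + c.(0 | 0)) ⊢ —b→ u1
  u1 = d.0 + d.0 + c.(0 | 0) ⊢ —c→ u2, —d→ u3
  u2 = 0 | 0 ⊢ ·
  u3 = 0 ⊢ ·
Reachable graph of Q (4 states):
  v0 = c.(d.0 + d.0 + c.(0 | 0)) ⊢ —c→ v1
  v1 = d.0 + d.0 + c.(0 | 0) ⊢ —c→ v2, —d→ v3
  v2 = 0 | 0 ⊢ ·
  v3 = 0 ⊢ ·
Executing b from P (initial set {u0}):
  step 1 (b): {u1}
  — P admits the full trace.
Executing b from Q (initial set {v0}):
  step 1 (b): ∅  — Q cannot continue

b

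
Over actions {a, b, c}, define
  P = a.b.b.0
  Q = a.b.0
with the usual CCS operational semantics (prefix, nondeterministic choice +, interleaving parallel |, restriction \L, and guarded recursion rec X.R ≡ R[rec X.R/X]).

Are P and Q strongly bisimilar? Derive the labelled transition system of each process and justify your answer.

P ≁ Q

LTS(P): 4 reachable states
  p0 = a.b.b.0 ⊢ -a-> p1
  p1 = b.b.0 ⊢ -b-> p2
  p2 = b.0 ⊢ -b-> p3
  p3 = 0 ⊢ ∅
LTS(Q): 3 reachable states
  q0 = a.b.0 ⊢ -a-> q1
  q1 = b.0 ⊢ -b-> q2
  q2 = 0 ⊢ ∅
Partition-refinement fixed point:
  B0 = {p0}
  B1 = {p1}
  B2 = {p2, q1}
  B3 = {p3, q2}
  B4 = {q0}
p0 ∈ B0, q0 ∈ B4 → different blocks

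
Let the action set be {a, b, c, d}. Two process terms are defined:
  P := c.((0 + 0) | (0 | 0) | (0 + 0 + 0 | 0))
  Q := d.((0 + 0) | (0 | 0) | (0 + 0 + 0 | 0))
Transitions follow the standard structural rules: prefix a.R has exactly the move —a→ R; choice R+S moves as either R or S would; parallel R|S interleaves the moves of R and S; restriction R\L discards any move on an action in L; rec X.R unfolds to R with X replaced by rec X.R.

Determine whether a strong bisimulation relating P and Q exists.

LTS(P): 2 reachable states
  s0 = c.((0 + 0) | (0 | 0) | (0 + 0 + 0 | 0)) :: -c-> s1
  s1 = (0 + 0) | (0 | 0) | (0 + 0 + 0 | 0) :: stopped
LTS(Q): 2 reachable states
  t0 = d.((0 + 0) | (0 | 0) | (0 + 0 + 0 | 0)) :: -d-> t1
  t1 = (0 + 0) | (0 | 0) | (0 + 0 + 0 | 0) :: stopped
Bisimilarity quotient blocks:
  B0 = {s0}
  B1 = {s1, t1}
  B2 = {t0}
s0 ∈ B0, t0 ∈ B2 → different blocks

NO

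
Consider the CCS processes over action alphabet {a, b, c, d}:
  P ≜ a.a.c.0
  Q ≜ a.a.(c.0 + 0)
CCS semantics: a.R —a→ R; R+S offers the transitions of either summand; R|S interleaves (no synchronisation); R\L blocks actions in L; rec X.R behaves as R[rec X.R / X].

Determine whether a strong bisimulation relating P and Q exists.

bisimilar

LTS(P): 4 reachable states
  s0 = a.a.c.0 :: ··a··> s1
  s1 = a.c.0 :: ··a··> s2
  s2 = c.0 :: ··c··> s3
  s3 = 0 :: (no moves)
LTS(Q): 4 reachable states
  t0 = a.a.(c.0 + 0) :: ··a··> t1
  t1 = a.(c.0 + 0) :: ··a··> t2
  t2 = c.0 + 0 :: ··c··> t3
  t3 = 0 :: (no moves)
Coarsest stable partition (strong bisimilarity classes):
  B0 = {s0, t0}
  B1 = {s1, t1}
  B2 = {s2, t2}
  B3 = {s3, t3}
s0 ∈ B0, t0 ∈ B0 → same block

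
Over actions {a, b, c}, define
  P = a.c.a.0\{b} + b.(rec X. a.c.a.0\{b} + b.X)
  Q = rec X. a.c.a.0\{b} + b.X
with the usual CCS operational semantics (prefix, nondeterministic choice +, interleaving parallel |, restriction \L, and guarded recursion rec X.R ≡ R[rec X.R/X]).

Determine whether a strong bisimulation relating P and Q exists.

bisimilar

LTS(P): 5 reachable states
  p0 = a.c.a.0\{b} + b.(rec X. a.c.a.0\{b} + b.X) → -a-> p1, -b-> p2
  p1 = c.a.0\{b} → -c-> p3
  p2 = rec X. a.c.a.0\{b} + b.X → -a-> p1, -b-> p2
  p3 = a.0\{b} → -a-> p4
  p4 = 0\{b} → ∅
LTS(Q): 4 reachable states
  q0 = rec X. a.c.a.0\{b} + b.X → -a-> q1, -b-> q0
  q1 = c.a.0\{b} → -c-> q2
  q2 = a.0\{b} → -a-> q3
  q3 = 0\{b} → ∅
Partition-refinement fixed point:
  B0 = {p0, p2, q0}
  B1 = {p1, q1}
  B2 = {p3, q2}
  B3 = {p4, q3}
p0 ∈ B0, q0 ∈ B0 → same block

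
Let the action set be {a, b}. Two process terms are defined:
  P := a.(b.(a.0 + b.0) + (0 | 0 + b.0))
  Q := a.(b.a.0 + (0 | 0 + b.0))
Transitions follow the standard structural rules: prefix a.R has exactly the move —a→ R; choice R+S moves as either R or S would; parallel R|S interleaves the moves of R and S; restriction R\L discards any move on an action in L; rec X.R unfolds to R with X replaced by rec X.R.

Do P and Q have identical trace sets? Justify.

LTS(P): 4 reachable states
  s0 = a.(b.(a.0 + b.0) + (0 | 0 + b.0)) ⊢ =a=> s1
  s1 = b.(a.0 + b.0) + (0 | 0 + b.0) ⊢ =b=> s2, =b=> s3
  s2 = 0 ⊢ ∅
  s3 = a.0 + b.0 ⊢ =a=> s2, =b=> s2
LTS(Q): 4 reachable states
  t0 = a.(b.a.0 + (0 | 0 + b.0)) ⊢ =a=> t1
  t1 = b.a.0 + (0 | 0 + b.0) ⊢ =b=> t2, =b=> t3
  t2 = 0 ⊢ ∅
  t3 = a.0 ⊢ =a=> t2
Run σ = ⟨abb⟩ on P: start {s0}
  [1] a ⇒ {s1}
  [2] b ⇒ {s2, s3}
  [3] b ⇒ {s2}
  — P admits the full trace.
Run σ = ⟨abb⟩ on Q: start {t0}
  [1] a ⇒ {t1}
  [2] b ⇒ {t2, t3}
  [3] b ⇒ ∅ (Q stuck)

traces(P) ≠ traces(Q) — witness ⟨abb⟩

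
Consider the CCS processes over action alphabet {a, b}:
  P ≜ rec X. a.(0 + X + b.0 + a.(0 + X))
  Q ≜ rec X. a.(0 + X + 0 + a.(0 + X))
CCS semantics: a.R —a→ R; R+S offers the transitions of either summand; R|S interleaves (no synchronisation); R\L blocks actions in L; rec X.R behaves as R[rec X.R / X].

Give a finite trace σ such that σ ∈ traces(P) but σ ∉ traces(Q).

LTS(P): 4 reachable states
  s0 = rec X. a.(0 + X + b.0 + a.(0 + X)) :: -a-> s1
  s1 = 0 + (rec X. a.(0 + X + b.0 + a.(0 + X))) + b.0 + a.(0 + (rec X. a.(0 + X + b.0 + a.(0 + X)))) :: -a-> s1, -a-> s2, -b-> s3
  s2 = 0 + (rec X. a.(0 + X + b.0 + a.(0 + X))) :: -a-> s1
  s3 = 0 :: stopped
LTS(Q): 3 reachable states
  t0 = rec X. a.(0 + X + 0 + a.(0 + X)) :: -a-> t1
  t1 = 0 + (rec X. a.(0 + X + 0 + a.(0 + X))) + 0 + a.(0 + (rec X. a.(0 + X + 0 + a.(0 + X)))) :: -a-> t1, -a-> t2
  t2 = 0 + (rec X. a.(0 + X + 0 + a.(0 + X))) :: -a-> t1
Run σ = ⟨ab⟩ on P: start {s0}
  after a @ step 1: {s1}
  after b @ step 2: {s3}
  — P admits the full trace.
Run σ = ⟨ab⟩ on Q: start {t0}
  after a @ step 1: {t1}
  after b @ step 2: ∅ (Q stuck)

ab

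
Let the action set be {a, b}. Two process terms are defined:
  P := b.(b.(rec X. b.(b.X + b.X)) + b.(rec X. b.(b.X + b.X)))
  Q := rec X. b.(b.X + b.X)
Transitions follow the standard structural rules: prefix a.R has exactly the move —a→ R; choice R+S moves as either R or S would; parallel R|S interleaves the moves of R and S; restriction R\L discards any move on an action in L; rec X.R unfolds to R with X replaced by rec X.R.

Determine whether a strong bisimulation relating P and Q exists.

bisimilar

Reachable graph of P (3 states):
  s0 = b.(b.(rec X. b.(b.X + b.X)) + b.(rec X. b.(b.X + b.X))) → -b-> s1
  s1 = b.(rec X. b.(b.X + b.X)) + b.(rec X. b.(b.X + b.X)) → -b-> s2
  s2 = rec X. b.(b.X + b.X) → -b-> s1
Reachable graph of Q (2 states):
  t0 = rec X. b.(b.X + b.X) → -b-> t1
  t1 = b.(rec X. b.(b.X + b.X)) + b.(rec X. b.(b.X + b.X)) → -b-> t0
Bisimilarity quotient blocks:
  B0 = {s0, s1, s2, t0, t1}
s0 ∈ B0, t0 ∈ B0 → same block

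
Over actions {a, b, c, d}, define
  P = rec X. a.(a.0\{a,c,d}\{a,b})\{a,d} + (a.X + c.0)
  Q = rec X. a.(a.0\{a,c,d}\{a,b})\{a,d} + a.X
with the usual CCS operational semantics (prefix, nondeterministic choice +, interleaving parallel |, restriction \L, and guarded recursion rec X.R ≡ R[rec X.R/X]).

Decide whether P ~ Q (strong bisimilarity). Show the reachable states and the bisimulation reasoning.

P ≁ Q

Reachable graph of P (3 states):
  m0 = rec X. a.(a.0\{a,c,d}\{a,b})\{a,d} + (a.X + c.0) :: ··a··> m0, ··a··> m1, ··c··> m2
  m1 = (a.0\{a,c,d}\{a,b})\{a,d} :: ∅
  m2 = 0 :: ∅
Reachable graph of Q (2 states):
  n0 = rec X. a.(a.0\{a,c,d}\{a,b})\{a,d} + a.X :: ··a··> n0, ··a··> n1
  n1 = (a.0\{a,c,d}\{a,b})\{a,d} :: ∅
Coarsest stable partition (strong bisimilarity classes):
  B0 = {m0}
  B1 = {m1, m2, n1}
  B2 = {n0}
m0 ∈ B0, n0 ∈ B2 → different blocks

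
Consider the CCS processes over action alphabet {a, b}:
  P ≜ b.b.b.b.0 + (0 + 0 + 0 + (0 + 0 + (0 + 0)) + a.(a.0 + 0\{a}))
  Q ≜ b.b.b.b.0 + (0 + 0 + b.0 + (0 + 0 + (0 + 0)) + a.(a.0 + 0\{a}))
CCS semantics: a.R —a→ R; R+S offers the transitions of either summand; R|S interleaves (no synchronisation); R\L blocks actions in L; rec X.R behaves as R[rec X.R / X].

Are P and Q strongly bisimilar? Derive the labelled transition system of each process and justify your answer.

NO

LTS(P): 6 reachable states
  p0 = b.b.b.b.0 + (0 + 0 + 0 + (0 + 0 + (0 + 0)) + a.(a.0 + 0\{a})) has moves =a=> p1, =b=> p2
  p1 = a.0 + 0\{a} has moves =a=> p3
  p2 = b.b.b.0 has moves =b=> p4
  p3 = 0 has moves deadlocked
  p4 = b.b.0 has moves =b=> p5
  p5 = b.0 has moves =b=> p3
LTS(Q): 6 reachable states
  q0 = b.b.b.b.0 + (0 + 0 + b.0 + (0 + 0 + (0 + 0)) + a.(a.0 + 0\{a})) has moves =a=> q1, =b=> q2, =b=> q3
  q1 = a.0 + 0\{a} has moves =a=> q2
  q2 = 0 has moves deadlocked
  q3 = b.b.b.0 has moves =b=> q4
  q4 = b.b.0 has moves =b=> q5
  q5 = b.0 has moves =b=> q2
Partition-refinement fixed point:
  B0 = {p0}
  B1 = {p1, q1}
  B2 = {p3, q2}
  B3 = {p2, q3}
  B4 = {p4, q4}
  B5 = {p5, q5}
  B6 = {q0}
p0 ∈ B0, q0 ∈ B6 → different blocks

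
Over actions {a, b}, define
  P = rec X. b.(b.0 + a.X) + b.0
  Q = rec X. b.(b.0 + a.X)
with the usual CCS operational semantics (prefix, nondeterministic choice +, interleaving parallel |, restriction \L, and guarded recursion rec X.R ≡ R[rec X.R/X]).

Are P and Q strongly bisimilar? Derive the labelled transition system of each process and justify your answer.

NO

Reachable graph of P (3 states):
  p0 = rec X. b.(b.0 + a.X) + b.0 has moves ··b··> p1, ··b··> p2
  p1 = 0 has moves ∅
  p2 = b.0 + a.(rec X. b.(b.0 + a.X) + b.0) has moves ··a··> p0, ··b··> p1
Reachable graph of Q (3 states):
  q0 = rec X. b.(b.0 + a.X) has moves ··b··> q1
  q1 = b.0 + a.(rec X. b.(b.0 + a.X)) has moves ··a··> q0, ··b··> q2
  q2 = 0 has moves ∅
Bisimilarity quotient blocks:
  B0 = {p0}
  B1 = {p2}
  B2 = {p1, q2}
  B3 = {q0}
  B4 = {q1}
p0 ∈ B0, q0 ∈ B3 → different blocks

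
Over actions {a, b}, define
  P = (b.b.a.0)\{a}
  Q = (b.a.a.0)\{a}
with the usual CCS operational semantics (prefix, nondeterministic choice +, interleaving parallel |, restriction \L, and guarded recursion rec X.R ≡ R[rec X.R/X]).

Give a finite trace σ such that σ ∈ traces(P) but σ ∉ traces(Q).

P's transition system — 3 states:
  s0 = (b.b.a.0)\{a} has moves ··b··> s1
  s1 = (b.a.0)\{a} has moves ··b··> s2
  s2 = (a.0)\{a} has moves deadlocked
Q's transition system — 2 states:
  t0 = (b.a.a.0)\{a} has moves ··b··> t1
  t1 = (a.a.0)\{a} has moves deadlocked
Trace ⟨bb⟩ through P, begin at {s0}:
  [1] b ⇒ {s1}
  [2] b ⇒ {s2}
  — P admits the full trace.
Trace ⟨bb⟩ through Q, begin at {t0}:
  [1] b ⇒ {t1}
  [2] b ⇒ ∅  — Q cannot continue

bb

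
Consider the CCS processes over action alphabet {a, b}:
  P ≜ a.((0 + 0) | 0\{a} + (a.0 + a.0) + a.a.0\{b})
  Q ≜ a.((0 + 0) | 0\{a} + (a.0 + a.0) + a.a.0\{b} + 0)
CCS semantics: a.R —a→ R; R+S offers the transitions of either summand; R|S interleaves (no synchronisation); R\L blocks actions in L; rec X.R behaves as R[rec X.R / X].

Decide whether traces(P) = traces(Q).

YES

LTS(P): 5 reachable states
  u0 = a.((0 + 0) | 0\{a} + (a.0 + a.0) + a.a.0\{b}) :: -a-> u1
  u1 = (0 + 0) | 0\{a} + (a.0 + a.0) + a.a.0\{b} :: -a-> u2, -a-> u3
  u2 = 0 :: (no moves)
  u3 = a.0\{b} :: -a-> u4
  u4 = 0\{b} :: (no moves)
LTS(Q): 5 reachable states
  v0 = a.((0 + 0) | 0\{a} + (a.0 + a.0) + a.a.0\{b} + 0) :: -a-> v1
  v1 = (0 + 0) | 0\{a} + (a.0 + a.0) + a.a.0\{b} + 0 :: -a-> v2, -a-> v3
  v2 = 0 :: (no moves)
  v3 = a.0\{b} :: -a-> v4
  v4 = 0\{b} :: (no moves)
Coarsest stable partition (strong bisimilarity classes):
  B0 = {u0, v0}
  B1 = {u1, v1}
  B2 = {u2, u4, v2, v4}
  B3 = {u3, v3}
u0 ∈ B0, v0 ∈ B0 → same block
Bisimilar ⇒ trace-equivalent.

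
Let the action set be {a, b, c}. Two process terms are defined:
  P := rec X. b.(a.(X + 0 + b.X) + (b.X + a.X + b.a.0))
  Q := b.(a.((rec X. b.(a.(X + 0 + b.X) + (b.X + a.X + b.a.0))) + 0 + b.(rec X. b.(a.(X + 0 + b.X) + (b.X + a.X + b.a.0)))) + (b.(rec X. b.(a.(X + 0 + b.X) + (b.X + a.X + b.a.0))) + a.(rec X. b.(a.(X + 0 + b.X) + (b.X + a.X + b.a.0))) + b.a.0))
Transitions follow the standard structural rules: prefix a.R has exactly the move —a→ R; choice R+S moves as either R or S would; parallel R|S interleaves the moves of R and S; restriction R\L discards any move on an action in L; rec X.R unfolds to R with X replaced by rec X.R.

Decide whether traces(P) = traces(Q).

Reachable graph of P (5 states):
  u0 = rec X. b.(a.(X + 0 + b.X) + (b.X + a.X + b.a.0)) ⊢ ··b··> u1
  u1 = a.((rec X. b.(a.(X + 0 + b.X) + (b.X + a.X + b.a.0))) + 0 + b.(rec X. b.(a.(X + 0 + b.X) + (b.X + a.X + b.a.0)))) + (b.(rec X. b.(a.(X + 0 + b.X) + (b.X + a.X + b.a.0))) + a.(rec X. b.(a.(X + 0 + b.X) + (b.X + a.X + b.a.0))) + b.a.0) ⊢ ··a··> u0, ··a··> u2, ··b··> u0, ··b··> u3
  u2 = (rec X. b.(a.(X + 0 + b.X) + (b.X + a.X + b.a.0))) + 0 + b.(rec X. b.(a.(X + 0 + b.X) + (b.X + a.X + b.a.0))) ⊢ ··b··> u0, ··b··> u1
  u3 = a.0 ⊢ ··a··> u4
  u4 = 0 ⊢ ∅
Reachable graph of Q (6 states):
  v0 = b.(a.((rec X. b.(a.(X + 0 + b.X) + (b.X + a.X + b.a.0))) + 0 + b.(rec X. b.(a.(X + 0 + b.X) + (b.X + a.X + b.a.0)))) + (b.(rec X. b.(a.(X + 0 + b.X) + (b.X + a.X + b.a.0))) + a.(rec X. b.(a.(X + 0 + b.X) + (b.X + a.X + b.a.0))) + b.a.0)) ⊢ ··b··> v1
  v1 = a.((rec X. b.(a.(X + 0 + b.X) + (b.X + a.X + b.a.0))) + 0 + b.(rec X. b.(a.(X + 0 + b.X) + (b.X + a.X + b.a.0)))) + (b.(rec X. b.(a.(X + 0 + b.X) + (b.X + a.X + b.a.0))) + a.(rec X. b.(a.(X + 0 + b.X) + (b.X + a.X + b.a.0))) + b.a.0) ⊢ ··a··> v2, ··a··> v3, ··b··> v3, ··b··> v4
  v2 = (rec X. b.(a.(X + 0 + b.X) + (b.X + a.X + b.a.0))) + 0 + b.(rec X. b.(a.(X + 0 + b.X) + (b.X + a.X + b.a.0))) ⊢ ··b··> v1, ··b··> v3
  v3 = rec X. b.(a.(X + 0 + b.X) + (b.X + a.X + b.a.0)) ⊢ ··b··> v1
  v4 = a.0 ⊢ ··a··> v5
  v5 = 0 ⊢ ∅
Partition-refinement fixed point:
  B0 = {u0, v0, v3}
  B1 = {u1, v1}
  B2 = {u3, v4}
  B3 = {u4, v5}
  B4 = {u2, v2}
u0 ∈ B0, v0 ∈ B0 → same block
Bisimilar ⇒ trace-equivalent.

traces(P) = traces(Q)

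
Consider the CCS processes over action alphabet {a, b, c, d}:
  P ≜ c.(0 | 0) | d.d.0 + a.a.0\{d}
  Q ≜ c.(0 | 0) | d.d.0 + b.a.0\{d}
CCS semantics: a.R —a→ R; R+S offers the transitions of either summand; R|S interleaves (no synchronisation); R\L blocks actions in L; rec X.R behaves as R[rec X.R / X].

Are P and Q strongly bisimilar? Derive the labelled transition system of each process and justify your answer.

Reachable graph of P (8 states):
  u0 = c.(0 | 0) | d.d.0 + a.a.0\{d} → ··a··> u1, ··c··> u2, ··d··> u3
  u1 = a.0\{d} → ··a··> u4
  u2 = 0 | 0 | d.d.0 → ··d··> u5
  u3 = c.(0 | 0) | d.0 → ··c··> u5, ··d··> u6
  u4 = 0\{d} → ∅
  u5 = 0 | 0 | d.0 → ··d··> u7
  u6 = c.(0 | 0) | 0 → ··c··> u7
  u7 = 0 | 0 | 0 → ∅
Reachable graph of Q (8 states):
  v0 = c.(0 | 0) | d.d.0 + b.a.0\{d} → ··b··> v1, ··c··> v2, ··d··> v3
  v1 = a.0\{d} → ··a··> v4
  v2 = 0 | 0 | d.d.0 → ··d··> v5
  v3 = c.(0 | 0) | d.0 → ··c··> v5, ··d··> v6
  v4 = 0\{d} → ∅
  v5 = 0 | 0 | d.0 → ··d··> v7
  v6 = c.(0 | 0) | 0 → ··c··> v7
  v7 = 0 | 0 | 0 → ∅
Coarsest stable partition (strong bisimilarity classes):
  B0 = {u0}
  B1 = {u2, v2}
  B2 = {u5, v5}
  B3 = {u4, u7, v4, v7}
  B4 = {u3, v3}
  B5 = {u6, v6}
  B6 = {u1, v1}
  B7 = {v0}
u0 ∈ B0, v0 ∈ B7 → different blocks

P ≁ Q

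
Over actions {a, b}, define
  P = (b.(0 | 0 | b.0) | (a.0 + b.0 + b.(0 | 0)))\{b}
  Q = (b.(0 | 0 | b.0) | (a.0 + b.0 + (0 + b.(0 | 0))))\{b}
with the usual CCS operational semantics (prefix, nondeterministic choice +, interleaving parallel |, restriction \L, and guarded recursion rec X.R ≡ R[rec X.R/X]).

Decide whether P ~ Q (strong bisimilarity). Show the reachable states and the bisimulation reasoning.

Reachable graph of P (2 states):
  p0 = (b.(0 | 0 | b.0) | (a.0 + b.0 + b.(0 | 0)))\{b} has moves —a→ p1
  p1 = (b.(0 | 0 | b.0) | 0)\{b} has moves deadlocked
Reachable graph of Q (2 states):
  q0 = (b.(0 | 0 | b.0) | (a.0 + b.0 + (0 + b.(0 | 0))))\{b} has moves —a→ q1
  q1 = (b.(0 | 0 | b.0) | 0)\{b} has moves deadlocked
Bisimilarity quotient blocks:
  B0 = {p0, q0}
  B1 = {p1, q1}
p0 ∈ B0, q0 ∈ B0 → same block

bisimilar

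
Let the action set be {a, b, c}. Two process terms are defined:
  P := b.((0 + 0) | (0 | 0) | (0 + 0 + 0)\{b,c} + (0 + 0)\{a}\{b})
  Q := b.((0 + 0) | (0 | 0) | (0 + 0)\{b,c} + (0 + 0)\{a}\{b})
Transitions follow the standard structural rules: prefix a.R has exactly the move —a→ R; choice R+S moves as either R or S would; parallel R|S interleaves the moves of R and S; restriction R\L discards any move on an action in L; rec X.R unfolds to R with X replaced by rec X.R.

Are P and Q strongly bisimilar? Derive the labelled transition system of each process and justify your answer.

bisimilar

P's transition system — 2 states:
  s0 = b.((0 + 0) | (0 | 0) | (0 + 0 + 0)\{b,c} + (0 + 0)\{a}\{b}) → -b-> s1
  s1 = (0 + 0) | (0 | 0) | (0 + 0 + 0)\{b,c} + (0 + 0)\{a}\{b} → stopped
Q's transition system — 2 states:
  t0 = b.((0 + 0) | (0 | 0) | (0 + 0)\{b,c} + (0 + 0)\{a}\{b}) → -b-> t1
  t1 = (0 + 0) | (0 | 0) | (0 + 0)\{b,c} + (0 + 0)\{a}\{b} → stopped
Partition-refinement fixed point:
  B0 = {s0, t0}
  B1 = {s1, t1}
s0 ∈ B0, t0 ∈ B0 → same block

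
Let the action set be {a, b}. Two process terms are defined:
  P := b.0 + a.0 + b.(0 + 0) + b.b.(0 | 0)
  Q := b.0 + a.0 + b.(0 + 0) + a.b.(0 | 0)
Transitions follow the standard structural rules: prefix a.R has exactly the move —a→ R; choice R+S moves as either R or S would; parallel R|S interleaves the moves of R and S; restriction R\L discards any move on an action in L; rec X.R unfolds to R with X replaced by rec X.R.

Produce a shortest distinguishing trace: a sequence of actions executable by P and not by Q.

bb

LTS(P): 5 reachable states
  s0 = b.0 + a.0 + b.(0 + 0) + b.b.(0 | 0) | --a--▸ s1, --b--▸ s1, --b--▸ s2, --b--▸ s3
  s1 = 0 | ∅
  s2 = 0 + 0 | ∅
  s3 = b.(0 | 0) | --b--▸ s4
  s4 = 0 | 0 | ∅
LTS(Q): 5 reachable states
  t0 = b.0 + a.0 + b.(0 + 0) + a.b.(0 | 0) | --a--▸ t1, --a--▸ t2, --b--▸ t1, --b--▸ t3
  t1 = 0 | ∅
  t2 = b.(0 | 0) | --b--▸ t4
  t3 = 0 + 0 | ∅
  t4 = 0 | 0 | ∅
Trace ⟨bb⟩ through P, begin at {s0}:
  [1] b ⇒ {s1, s2, s3}
  [2] b ⇒ {s4}
  — P admits the full trace.
Trace ⟨bb⟩ through Q, begin at {t0}:
  [1] b ⇒ {t1, t3}
  [2] b ⇒ ∅  — Q cannot continue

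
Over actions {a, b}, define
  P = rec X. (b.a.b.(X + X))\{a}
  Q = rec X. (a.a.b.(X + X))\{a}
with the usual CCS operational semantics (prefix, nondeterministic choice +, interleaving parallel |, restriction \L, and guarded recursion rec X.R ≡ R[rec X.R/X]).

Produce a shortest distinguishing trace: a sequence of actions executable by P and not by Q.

b

Reachable graph of P (2 states):
  s0 = rec X. (b.a.b.(X + X))\{a} :: =b=> s1
  s1 = (a.b.((rec X. (b.a.b.(X + X))\{a}) + (rec X. (b.a.b.(X + X))\{a})))\{a} :: ·
Reachable graph of Q (1 states):
  t0 = rec X. (a.a.b.(X + X))\{a} :: ·
Run σ = ⟨b⟩ on P: start {s0}
  step 1 (b): {s1}
  — P admits the full trace.
Run σ = ⟨b⟩ on Q: start {t0}
  step 1 (b): no successor for Q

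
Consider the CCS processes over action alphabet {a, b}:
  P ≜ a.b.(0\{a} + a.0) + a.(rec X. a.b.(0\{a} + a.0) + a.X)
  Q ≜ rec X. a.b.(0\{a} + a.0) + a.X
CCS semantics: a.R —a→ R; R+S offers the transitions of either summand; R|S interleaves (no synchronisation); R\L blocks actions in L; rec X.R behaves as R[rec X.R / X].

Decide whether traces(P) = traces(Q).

P's transition system — 5 states:
  s0 = a.b.(0\{a} + a.0) + a.(rec X. a.b.(0\{a} + a.0) + a.X) | --a--▸ s1, --a--▸ s2
  s1 = b.(0\{a} + a.0) | --b--▸ s3
  s2 = rec X. a.b.(0\{a} + a.0) + a.X | --a--▸ s1, --a--▸ s2
  s3 = 0\{a} + a.0 | --a--▸ s4
  s4 = 0 | (no moves)
Q's transition system — 4 states:
  t0 = rec X. a.b.(0\{a} + a.0) + a.X | --a--▸ t0, --a--▸ t1
  t1 = b.(0\{a} + a.0) | --b--▸ t2
  t2 = 0\{a} + a.0 | --a--▸ t3
  t3 = 0 | (no moves)
Partition-refinement fixed point:
  B0 = {s0, s2, t0}
  B1 = {s1, t1}
  B2 = {s3, t2}
  B3 = {s4, t3}
s0 ∈ B0, t0 ∈ B0 → same block
Bisimilar ⇒ trace-equivalent.

YES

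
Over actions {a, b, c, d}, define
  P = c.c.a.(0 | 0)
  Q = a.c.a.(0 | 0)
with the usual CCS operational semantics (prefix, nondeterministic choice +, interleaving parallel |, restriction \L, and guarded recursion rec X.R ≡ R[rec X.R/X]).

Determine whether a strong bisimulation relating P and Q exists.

LTS(P): 4 reachable states
  u0 = c.c.a.(0 | 0) → —c→ u1
  u1 = c.a.(0 | 0) → —c→ u2
  u2 = a.(0 | 0) → —a→ u3
  u3 = 0 | 0 → (no moves)
LTS(Q): 4 reachable states
  v0 = a.c.a.(0 | 0) → —a→ v1
  v1 = c.a.(0 | 0) → —c→ v2
  v2 = a.(0 | 0) → —a→ v3
  v3 = 0 | 0 → (no moves)
Coarsest stable partition (strong bisimilarity classes):
  B0 = {u0}
  B1 = {u1, v1}
  B2 = {u2, v2}
  B3 = {u3, v3}
  B4 = {v0}
u0 ∈ B0, v0 ∈ B4 → different blocks

not bisimilar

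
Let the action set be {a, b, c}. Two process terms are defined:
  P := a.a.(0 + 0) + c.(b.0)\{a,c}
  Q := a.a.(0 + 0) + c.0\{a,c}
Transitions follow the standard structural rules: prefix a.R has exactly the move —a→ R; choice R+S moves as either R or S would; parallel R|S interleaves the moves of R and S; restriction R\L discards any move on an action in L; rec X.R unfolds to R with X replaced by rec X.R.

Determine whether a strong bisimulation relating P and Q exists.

not bisimilar

Reachable graph of P (5 states):
  m0 = a.a.(0 + 0) + c.(b.0)\{a,c} :: =a=> m1, =c=> m2
  m1 = a.(0 + 0) :: =a=> m3
  m2 = (b.0)\{a,c} :: =b=> m4
  m3 = 0 + 0 :: ∅
  m4 = 0\{a,c} :: ∅
Reachable graph of Q (4 states):
  n0 = a.a.(0 + 0) + c.0\{a,c} :: =a=> n1, =c=> n2
  n1 = a.(0 + 0) :: =a=> n3
  n2 = 0\{a,c} :: ∅
  n3 = 0 + 0 :: ∅
Partition-refinement fixed point:
  B0 = {m0}
  B1 = {m2}
  B2 = {m3, m4, n2, n3}
  B3 = {m1, n1}
  B4 = {n0}
m0 ∈ B0, n0 ∈ B4 → different blocks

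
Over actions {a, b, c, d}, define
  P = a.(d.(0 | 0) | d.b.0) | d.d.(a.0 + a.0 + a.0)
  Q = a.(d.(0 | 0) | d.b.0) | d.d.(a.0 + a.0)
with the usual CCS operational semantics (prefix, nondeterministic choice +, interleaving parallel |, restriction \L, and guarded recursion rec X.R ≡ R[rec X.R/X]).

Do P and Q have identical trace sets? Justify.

LTS(P): 28 reachable states
  u0 = a.(d.(0 | 0) | d.b.0) | d.d.(a.0 + a.0 + a.0) :: --a--▸ u1, --d--▸ u2
  u1 = d.(0 | 0) | d.b.0 | d.d.(a.0 + a.0 + a.0) :: --d--▸ u3, --d--▸ u4, --d--▸ u5
  u2 = a.(d.(0 | 0) | d.b.0) | d.(a.0 + a.0 + a.0) :: --a--▸ u5, --d--▸ u6
  u3 = 0 | 0 | d.b.0 | d.d.(a.0 + a.0 + a.0) :: --d--▸ u7, --d--▸ u8
  u4 = d.(0 | 0) | b.0 | d.d.(a.0 + a.0 + a.0) :: --b--▸ u9, --d--▸ u10, --d--▸ u7
  u5 = d.(0 | 0) | d.b.0 | d.(a.0 + a.0 + a.0) :: --d--▸ u10, --d--▸ u11, --d--▸ u8
  u6 = a.(d.(0 | 0) | d.b.0) | (a.0 + a.0 + a.0) :: --a--▸ u11, --a--▸ u12
  u7 = 0 | 0 | b.0 | d.d.(a.0 + a.0 + a.0) :: --b--▸ u13, --d--▸ u14
  u8 = 0 | 0 | d.b.0 | d.(a.0 + a.0 + a.0) :: --d--▸ u14, --d--▸ u15
  u9 = d.(0 | 0) | 0 | d.d.(a.0 + a.0 + a.0) :: --d--▸ u13, --d--▸ u16
  u10 = d.(0 | 0) | b.0 | d.(a.0 + a.0 + a.0) :: --b--▸ u16, --d--▸ u14, --d--▸ u17
  u11 = d.(0 | 0) | d.b.0 | (a.0 + a.0 + a.0) :: --a--▸ u18, --d--▸ u15, --d--▸ u17
  u12 = a.(d.(0 | 0) | d.b.0) | 0 :: --a--▸ u18
  u13 = 0 | 0 | 0 | d.d.(a.0 + a.0 + a.0) :: --d--▸ u19
  u14 = 0 | 0 | b.0 | d.(a.0 + a.0 + a.0) :: --b--▸ u19, --d--▸ u20
  u15 = 0 | 0 | d.b.0 | (a.0 + a.0 + a.0) :: --a--▸ u21, --d--▸ u20
  u16 = d.(0 | 0) | 0 | d.(a.0 + a.0 + a.0) :: --d--▸ u19, --d--▸ u22
  u17 = d.(0 | 0) | b.0 | (a.0 + a.0 + a.0) :: --a--▸ u23, --b--▸ u22, --d--▸ u20
  u18 = d.(0 | 0) | d.b.0 | 0 :: --d--▸ u21, --d--▸ u23
  u19 = 0 | 0 | 0 | d.(a.0 + a.0 + a.0) :: --d--▸ u24
  u20 = 0 | 0 | b.0 | (a.0 + a.0 + a.0) :: --a--▸ u25, --b--▸ u24
  u21 = 0 | 0 | d.b.0 | 0 :: --d--▸ u25
  u22 = d.(0 | 0) | 0 | (a.0 + a.0 + a.0) :: --a--▸ u26, --d--▸ u24
  u23 = d.(0 | 0) | b.0 | 0 :: --b--▸ u26, --d--▸ u25
  u24 = 0 | 0 | 0 | (a.0 + a.0 + a.0) :: --a--▸ u27
  u25 = 0 | 0 | b.0 | 0 :: --b--▸ u27
  u26 = d.(0 | 0) | 0 | 0 :: --d--▸ u27
  u27 = 0 | 0 | 0 | 0 :: ∅
LTS(Q): 28 reachable states
  v0 = a.(d.(0 | 0) | d.b.0) | d.d.(a.0 + a.0) :: --a--▸ v1, --d--▸ v2
  v1 = d.(0 | 0) | d.b.0 | d.d.(a.0 + a.0) :: --d--▸ v3, --d--▸ v4, --d--▸ v5
  v2 = a.(d.(0 | 0) | d.b.0) | d.(a.0 + a.0) :: --a--▸ v5, --d--▸ v6
  v3 = 0 | 0 | d.b.0 | d.d.(a.0 + a.0) :: --d--▸ v7, --d--▸ v8
  v4 = d.(0 | 0) | b.0 | d.d.(a.0 + a.0) :: --b--▸ v9, --d--▸ v10, --d--▸ v7
  v5 = d.(0 | 0) | d.b.0 | d.(a.0 + a.0) :: --d--▸ v10, --d--▸ v11, --d--▸ v8
  v6 = a.(d.(0 | 0) | d.b.0) | (a.0 + a.0) :: --a--▸ v11, --a--▸ v12
  v7 = 0 | 0 | b.0 | d.d.(a.0 + a.0) :: --b--▸ v13, --d--▸ v14
  v8 = 0 | 0 | d.b.0 | d.(a.0 + a.0) :: --d--▸ v14, --d--▸ v15
  v9 = d.(0 | 0) | 0 | d.d.(a.0 + a.0) :: --d--▸ v13, --d--▸ v16
  v10 = d.(0 | 0) | b.0 | d.(a.0 + a.0) :: --b--▸ v16, --d--▸ v14, --d--▸ v17
  v11 = d.(0 | 0) | d.b.0 | (a.0 + a.0) :: --a--▸ v18, --d--▸ v15, --d--▸ v17
  v12 = a.(d.(0 | 0) | d.b.0) | 0 :: --a--▸ v18
  v13 = 0 | 0 | 0 | d.d.(a.0 + a.0) :: --d--▸ v19
  v14 = 0 | 0 | b.0 | d.(a.0 + a.0) :: --b--▸ v19, --d--▸ v20
  v15 = 0 | 0 | d.b.0 | (a.0 + a.0) :: --a--▸ v21, --d--▸ v20
  v16 = d.(0 | 0) | 0 | d.(a.0 + a.0) :: --d--▸ v19, --d--▸ v22
  v17 = d.(0 | 0) | b.0 | (a.0 + a.0) :: --a--▸ v23, --b--▸ v22, --d--▸ v20
  v18 = d.(0 | 0) | d.b.0 | 0 :: --d--▸ v21, --d--▸ v23
  v19 = 0 | 0 | 0 | d.(a.0 + a.0) :: --d--▸ v24
  v20 = 0 | 0 | b.0 | (a.0 + a.0) :: --a--▸ v25, --b--▸ v24
  v21 = 0 | 0 | d.b.0 | 0 :: --d--▸ v25
  v22 = d.(0 | 0) | 0 | (a.0 + a.0) :: --a--▸ v26, --d--▸ v24
  v23 = d.(0 | 0) | b.0 | 0 :: --b--▸ v26, --d--▸ v25
  v24 = 0 | 0 | 0 | (a.0 + a.0) :: --a--▸ v27
  v25 = 0 | 0 | b.0 | 0 :: --b--▸ v27
  v26 = d.(0 | 0) | 0 | 0 :: --d--▸ v27
  v27 = 0 | 0 | 0 | 0 :: ∅
Partition-refinement fixed point:
  B0 = {u0, v0}
  B1 = {u2, v2}
  B2 = {u6, v6}
  B3 = {u11, v11}
  B4 = {u15, v15}
  B5 = {u21, v21}
  B6 = {u25, v25}
  B7 = {u27, v27}
  B8 = {u20, v20}
  B9 = {u24, v24}
  B10 = {u18, v18}
  B11 = {u23, v23}
  B12 = {u26, v26}
  B13 = {u17, v17}
  B14 = {u22, v22}
  B15 = {u12, v12}
  B16 = {u5, v5}
  B17 = {u8, v8}
  B18 = {u14, v14}
  B19 = {u19, v19}
  B20 = {u10, v10}
  B21 = {u16, v16}
  B22 = {u1, v1}
  B23 = {u3, v3}
  B24 = {u7, v7}
  B25 = {u13, v13}
  B26 = {u4, v4}
  B27 = {u9, v9}
u0 ∈ B0, v0 ∈ B0 → same block
Bisimilar ⇒ trace-equivalent.

trace-equivalent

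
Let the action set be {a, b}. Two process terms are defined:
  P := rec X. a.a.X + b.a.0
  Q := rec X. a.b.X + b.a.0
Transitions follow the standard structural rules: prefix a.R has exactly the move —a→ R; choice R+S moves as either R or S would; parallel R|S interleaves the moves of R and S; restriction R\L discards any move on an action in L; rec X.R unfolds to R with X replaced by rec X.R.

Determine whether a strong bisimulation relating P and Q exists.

P's transition system — 4 states:
  u0 = rec X. a.a.X + b.a.0 → -a-> u1, -b-> u2
  u1 = a.(rec X. a.a.X + b.a.0) → -a-> u0
  u2 = a.0 → -a-> u3
  u3 = 0 → stopped
Q's transition system — 4 states:
  v0 = rec X. a.b.X + b.a.0 → -a-> v1, -b-> v2
  v1 = b.(rec X. a.b.X + b.a.0) → -b-> v0
  v2 = a.0 → -a-> v3
  v3 = 0 → stopped
Partition-refinement fixed point:
  B0 = {u0}
  B1 = {u2, v2}
  B2 = {u3, v3}
  B3 = {u1}
  B4 = {v0}
  B5 = {v1}
u0 ∈ B0, v0 ∈ B4 → different blocks

P ≁ Q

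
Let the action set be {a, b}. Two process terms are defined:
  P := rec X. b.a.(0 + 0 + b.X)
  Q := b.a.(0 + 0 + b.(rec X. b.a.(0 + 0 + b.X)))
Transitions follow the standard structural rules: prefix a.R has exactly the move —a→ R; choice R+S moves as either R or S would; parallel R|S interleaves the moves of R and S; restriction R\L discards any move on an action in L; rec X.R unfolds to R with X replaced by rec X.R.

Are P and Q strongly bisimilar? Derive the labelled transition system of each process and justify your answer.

YES

P's transition system — 3 states:
  p0 = rec X. b.a.(0 + 0 + b.X) | --b--▸ p1
  p1 = a.(0 + 0 + b.(rec X. b.a.(0 + 0 + b.X))) | --a--▸ p2
  p2 = 0 + 0 + b.(rec X. b.a.(0 + 0 + b.X)) | --b--▸ p0
Q's transition system — 4 states:
  q0 = b.a.(0 + 0 + b.(rec X. b.a.(0 + 0 + b.X))) | --b--▸ q1
  q1 = a.(0 + 0 + b.(rec X. b.a.(0 + 0 + b.X))) | --a--▸ q2
  q2 = 0 + 0 + b.(rec X. b.a.(0 + 0 + b.X)) | --b--▸ q3
  q3 = rec X. b.a.(0 + 0 + b.X) | --b--▸ q1
Coarsest stable partition (strong bisimilarity classes):
  B0 = {p0, q0, q3}
  B1 = {p1, q1}
  B2 = {p2, q2}
p0 ∈ B0, q0 ∈ B0 → same block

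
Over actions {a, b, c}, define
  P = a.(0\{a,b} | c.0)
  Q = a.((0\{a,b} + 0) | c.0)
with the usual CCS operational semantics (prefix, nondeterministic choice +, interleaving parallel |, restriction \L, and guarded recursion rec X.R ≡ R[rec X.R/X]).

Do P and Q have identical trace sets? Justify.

LTS(P): 3 reachable states
  u0 = a.(0\{a,b} | c.0) ⊢ -a-> u1
  u1 = 0\{a,b} | c.0 ⊢ -c-> u2
  u2 = 0\{a,b} | 0 ⊢ stopped
LTS(Q): 3 reachable states
  v0 = a.((0\{a,b} + 0) | c.0) ⊢ -a-> v1
  v1 = (0\{a,b} + 0) | c.0 ⊢ -c-> v2
  v2 = (0\{a,b} + 0) | 0 ⊢ stopped
Coarsest stable partition (strong bisimilarity classes):
  B0 = {u0, v0}
  B1 = {u1, v1}
  B2 = {u2, v2}
u0 ∈ B0, v0 ∈ B0 → same block
Bisimilar ⇒ trace-equivalent.

YES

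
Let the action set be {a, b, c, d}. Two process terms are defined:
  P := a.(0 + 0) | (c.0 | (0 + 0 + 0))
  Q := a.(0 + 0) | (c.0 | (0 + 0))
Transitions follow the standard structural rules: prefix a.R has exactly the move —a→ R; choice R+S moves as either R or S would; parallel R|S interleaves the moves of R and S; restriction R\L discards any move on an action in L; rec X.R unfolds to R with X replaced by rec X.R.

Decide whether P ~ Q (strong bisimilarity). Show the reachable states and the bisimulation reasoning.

LTS(P): 4 reachable states
  s0 = a.(0 + 0) | (c.0 | (0 + 0 + 0)) :: =a=> s1, =c=> s2
  s1 = (0 + 0) | (c.0 | (0 + 0 + 0)) :: =c=> s3
  s2 = a.(0 + 0) | (0 | (0 + 0 + 0)) :: =a=> s3
  s3 = (0 + 0) | (0 | (0 + 0 + 0)) :: ·
LTS(Q): 4 reachable states
  t0 = a.(0 + 0) | (c.0 | (0 + 0)) :: =a=> t1, =c=> t2
  t1 = (0 + 0) | (c.0 | (0 + 0)) :: =c=> t3
  t2 = a.(0 + 0) | (0 | (0 + 0)) :: =a=> t3
  t3 = (0 + 0) | (0 | (0 + 0)) :: ·
Coarsest stable partition (strong bisimilarity classes):
  B0 = {s0, t0}
  B1 = {s1, t1}
  B2 = {s3, t3}
  B3 = {s2, t2}
s0 ∈ B0, t0 ∈ B0 → same block

YES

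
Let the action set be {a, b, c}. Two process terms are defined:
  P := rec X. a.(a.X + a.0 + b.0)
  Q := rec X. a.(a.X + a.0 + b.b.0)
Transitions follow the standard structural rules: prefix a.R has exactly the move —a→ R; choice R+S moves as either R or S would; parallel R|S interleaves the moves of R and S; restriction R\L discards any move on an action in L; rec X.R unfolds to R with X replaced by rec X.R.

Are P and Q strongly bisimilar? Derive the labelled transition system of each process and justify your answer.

not bisimilar

LTS(P): 3 reachable states
  p0 = rec X. a.(a.X + a.0 + b.0) ⊢ ··a··> p1
  p1 = a.(rec X. a.(a.X + a.0 + b.0)) + a.0 + b.0 ⊢ ··a··> p0, ··a··> p2, ··b··> p2
  p2 = 0 ⊢ ∅
LTS(Q): 4 reachable states
  q0 = rec X. a.(a.X + a.0 + b.b.0) ⊢ ··a··> q1
  q1 = a.(rec X. a.(a.X + a.0 + b.b.0)) + a.0 + b.b.0 ⊢ ··a··> q0, ··a··> q2, ··b··> q3
  q2 = 0 ⊢ ∅
  q3 = b.0 ⊢ ··b··> q2
Bisimilarity quotient blocks:
  B0 = {p0}
  B1 = {p1}
  B2 = {p2, q2}
  B3 = {q0}
  B4 = {q1}
  B5 = {q3}
p0 ∈ B0, q0 ∈ B3 → different blocks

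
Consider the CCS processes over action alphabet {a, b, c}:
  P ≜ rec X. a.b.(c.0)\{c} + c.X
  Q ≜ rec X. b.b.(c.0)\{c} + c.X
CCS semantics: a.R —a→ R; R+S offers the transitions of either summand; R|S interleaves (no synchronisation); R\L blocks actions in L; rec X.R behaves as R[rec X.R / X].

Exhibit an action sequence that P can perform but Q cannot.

a

LTS(P): 3 reachable states
  u0 = rec X. a.b.(c.0)\{c} + c.X | -a-> u1, -c-> u0
  u1 = b.(c.0)\{c} | -b-> u2
  u2 = (c.0)\{c} | ∅
LTS(Q): 3 reachable states
  v0 = rec X. b.b.(c.0)\{c} + c.X | -b-> v1, -c-> v0
  v1 = b.(c.0)\{c} | -b-> v2
  v2 = (c.0)\{c} | ∅
Run σ = ⟨a⟩ on P: start {u0}
  step 1 (a): {u1}
  — P admits the full trace.
Run σ = ⟨a⟩ on Q: start {v0}
  step 1 (a): ∅ (Q stuck)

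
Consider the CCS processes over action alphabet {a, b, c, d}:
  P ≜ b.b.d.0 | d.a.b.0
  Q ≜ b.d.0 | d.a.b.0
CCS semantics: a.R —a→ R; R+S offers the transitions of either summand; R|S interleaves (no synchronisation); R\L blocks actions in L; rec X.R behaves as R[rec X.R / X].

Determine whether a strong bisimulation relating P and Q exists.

not bisimilar

LTS(P): 16 reachable states
  m0 = b.b.d.0 | d.a.b.0 :: =b=> m1, =d=> m2
  m1 = b.d.0 | d.a.b.0 :: =b=> m3, =d=> m4
  m2 = b.b.d.0 | a.b.0 :: =a=> m5, =b=> m4
  m3 = d.0 | d.a.b.0 :: =d=> m6, =d=> m7
  m4 = b.d.0 | a.b.0 :: =a=> m8, =b=> m7
  m5 = b.b.d.0 | b.0 :: =b=> m8, =b=> m9
  m6 = 0 | d.a.b.0 :: =d=> m10
  m7 = d.0 | a.b.0 :: =a=> m11, =d=> m10
  m8 = b.d.0 | b.0 :: =b=> m11, =b=> m12
  m9 = b.b.d.0 | 0 :: =b=> m12
  m10 = 0 | a.b.0 :: =a=> m13
  m11 = d.0 | b.0 :: =b=> m14, =d=> m13
  m12 = b.d.0 | 0 :: =b=> m14
  m13 = 0 | b.0 :: =b=> m15
  m14 = d.0 | 0 :: =d=> m15
  m15 = 0 | 0 :: ·
LTS(Q): 12 reachable states
  n0 = b.d.0 | d.a.b.0 :: =b=> n1, =d=> n2
  n1 = d.0 | d.a.b.0 :: =d=> n3, =d=> n4
  n2 = b.d.0 | a.b.0 :: =a=> n5, =b=> n4
  n3 = 0 | d.a.b.0 :: =d=> n6
  n4 = d.0 | a.b.0 :: =a=> n7, =d=> n6
  n5 = b.d.0 | b.0 :: =b=> n7, =b=> n8
  n6 = 0 | a.b.0 :: =a=> n9
  n7 = d.0 | b.0 :: =b=> n10, =d=> n9
  n8 = b.d.0 | 0 :: =b=> n10
  n9 = 0 | b.0 :: =b=> n11
  n10 = d.0 | 0 :: =d=> n11
  n11 = 0 | 0 :: ·
Partition-refinement fixed point:
  B0 = {m0}
  B1 = {m2}
  B2 = {m5}
  B3 = {m8, n5}
  B4 = {m11, n7}
  B5 = {m14, n10}
  B6 = {m15, n11}
  B7 = {m13, n9}
  B8 = {m12, n8}
  B9 = {m9}
  B10 = {m4, n2}
  B11 = {m7, n4}
  B12 = {m10, n6}
  B13 = {m1, n0}
  B14 = {m3, n1}
  B15 = {m6, n3}
m0 ∈ B0, n0 ∈ B13 → different blocks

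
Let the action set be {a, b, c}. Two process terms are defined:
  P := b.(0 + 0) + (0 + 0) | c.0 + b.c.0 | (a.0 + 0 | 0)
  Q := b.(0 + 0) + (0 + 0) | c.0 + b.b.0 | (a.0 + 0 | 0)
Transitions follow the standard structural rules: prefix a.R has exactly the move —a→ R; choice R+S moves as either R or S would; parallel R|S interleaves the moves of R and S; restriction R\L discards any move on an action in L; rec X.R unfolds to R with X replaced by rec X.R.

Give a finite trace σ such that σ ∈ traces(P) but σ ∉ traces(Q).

bc

P's transition system — 8 states:
  p0 = b.(0 + 0) + (0 + 0) | c.0 + b.c.0 | (a.0 + 0 | 0) has moves -a-> p1, -b-> p2, -b-> p3, -c-> p4
  p1 = b.c.0 | 0 has moves -b-> p5
  p2 = 0 + 0 has moves stopped
  p3 = c.0 | (a.0 + 0 | 0) has moves -a-> p5, -c-> p6
  p4 = (0 + 0) | 0 has moves stopped
  p5 = c.0 | 0 has moves -c-> p7
  p6 = 0 | (a.0 + 0 | 0) has moves -a-> p7
  p7 = 0 | 0 has moves stopped
Q's transition system — 8 states:
  q0 = b.(0 + 0) + (0 + 0) | c.0 + b.b.0 | (a.0 + 0 | 0) has moves -a-> q1, -b-> q2, -b-> q3, -c-> q4
  q1 = b.b.0 | 0 has moves -b-> q5
  q2 = 0 + 0 has moves stopped
  q3 = b.0 | (a.0 + 0 | 0) has moves -a-> q5, -b-> q6
  q4 = (0 + 0) | 0 has moves stopped
  q5 = b.0 | 0 has moves -b-> q7
  q6 = 0 | (a.0 + 0 | 0) has moves -a-> q7
  q7 = 0 | 0 has moves stopped
Executing bc from P (initial set {p0}):
  after b @ step 1: {p2, p3}
  after c @ step 2: {p6}
  P completes σ.
Executing bc from Q (initial set {q0}):
  after b @ step 1: {q2, q3}
  after c @ step 2: ∅ (Q stuck)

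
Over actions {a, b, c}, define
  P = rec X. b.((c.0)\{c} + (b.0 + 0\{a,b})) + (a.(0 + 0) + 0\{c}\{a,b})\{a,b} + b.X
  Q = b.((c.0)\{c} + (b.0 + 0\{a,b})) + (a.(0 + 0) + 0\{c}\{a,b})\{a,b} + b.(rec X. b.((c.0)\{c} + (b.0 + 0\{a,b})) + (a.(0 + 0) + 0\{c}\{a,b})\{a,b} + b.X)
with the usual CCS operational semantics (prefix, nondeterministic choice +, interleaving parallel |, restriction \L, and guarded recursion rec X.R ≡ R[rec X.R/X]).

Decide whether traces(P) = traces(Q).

Reachable graph of P (3 states):
  s0 = rec X. b.((c.0)\{c} + (b.0 + 0\{a,b})) + (a.(0 + 0) + 0\{c}\{a,b})\{a,b} + b.X | ··b··> s0, ··b··> s1
  s1 = (c.0)\{c} + (b.0 + 0\{a,b}) | ··b··> s2
  s2 = 0 | (no moves)
Reachable graph of Q (4 states):
  t0 = b.((c.0)\{c} + (b.0 + 0\{a,b})) + (a.(0 + 0) + 0\{c}\{a,b})\{a,b} + b.(rec X. b.((c.0)\{c} + (b.0 + 0\{a,b})) + (a.(0 + 0) + 0\{c}\{a,b})\{a,b} + b.X) | ··b··> t1, ··b··> t2
  t1 = (c.0)\{c} + (b.0 + 0\{a,b}) | ··b··> t3
  t2 = rec X. b.((c.0)\{c} + (b.0 + 0\{a,b})) + (a.(0 + 0) + 0\{c}\{a,b})\{a,b} + b.X | ··b··> t1, ··b··> t2
  t3 = 0 | (no moves)
Coarsest stable partition (strong bisimilarity classes):
  B0 = {s0, t0, t2}
  B1 = {s1, t1}
  B2 = {s2, t3}
s0 ∈ B0, t0 ∈ B0 → same block
Bisimilar ⇒ trace-equivalent.

traces(P) = traces(Q)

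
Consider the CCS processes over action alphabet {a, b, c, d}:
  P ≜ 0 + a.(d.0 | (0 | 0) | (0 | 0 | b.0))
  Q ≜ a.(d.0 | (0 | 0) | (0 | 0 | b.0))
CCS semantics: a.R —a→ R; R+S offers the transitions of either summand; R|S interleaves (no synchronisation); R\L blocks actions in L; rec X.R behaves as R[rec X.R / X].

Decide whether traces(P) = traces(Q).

P's transition system — 5 states:
  p0 = 0 + a.(d.0 | (0 | 0) | (0 | 0 | b.0)) :: —a→ p1
  p1 = d.0 | (0 | 0) | (0 | 0 | b.0) :: —b→ p2, —d→ p3
  p2 = d.0 | (0 | 0) | (0 | 0 | 0) :: —d→ p4
  p3 = 0 | (0 | 0) | (0 | 0 | b.0) :: —b→ p4
  p4 = 0 | (0 | 0) | (0 | 0 | 0) :: ·
Q's transition system — 5 states:
  q0 = a.(d.0 | (0 | 0) | (0 | 0 | b.0)) :: —a→ q1
  q1 = d.0 | (0 | 0) | (0 | 0 | b.0) :: —b→ q2, —d→ q3
  q2 = d.0 | (0 | 0) | (0 | 0 | 0) :: —d→ q4
  q3 = 0 | (0 | 0) | (0 | 0 | b.0) :: —b→ q4
  q4 = 0 | (0 | 0) | (0 | 0 | 0) :: ·
Partition-refinement fixed point:
  B0 = {p0, q0}
  B1 = {p1, q1}
  B2 = {p2, q2}
  B3 = {p4, q4}
  B4 = {p3, q3}
p0 ∈ B0, q0 ∈ B0 → same block
Bisimilar ⇒ trace-equivalent.

traces(P) = traces(Q)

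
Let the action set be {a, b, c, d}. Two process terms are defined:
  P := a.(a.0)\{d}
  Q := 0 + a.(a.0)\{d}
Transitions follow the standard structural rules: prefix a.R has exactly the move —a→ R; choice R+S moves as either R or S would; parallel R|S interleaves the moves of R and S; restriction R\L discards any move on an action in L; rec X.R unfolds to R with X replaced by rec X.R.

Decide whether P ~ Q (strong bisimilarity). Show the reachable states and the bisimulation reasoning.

P's transition system — 3 states:
  p0 = a.(a.0)\{d} :: —a→ p1
  p1 = (a.0)\{d} :: —a→ p2
  p2 = 0\{d} :: deadlocked
Q's transition system — 3 states:
  q0 = 0 + a.(a.0)\{d} :: —a→ q1
  q1 = (a.0)\{d} :: —a→ q2
  q2 = 0\{d} :: deadlocked
Bisimilarity quotient blocks:
  B0 = {p0, q0}
  B1 = {p1, q1}
  B2 = {p2, q2}
p0 ∈ B0, q0 ∈ B0 → same block

P ~ Q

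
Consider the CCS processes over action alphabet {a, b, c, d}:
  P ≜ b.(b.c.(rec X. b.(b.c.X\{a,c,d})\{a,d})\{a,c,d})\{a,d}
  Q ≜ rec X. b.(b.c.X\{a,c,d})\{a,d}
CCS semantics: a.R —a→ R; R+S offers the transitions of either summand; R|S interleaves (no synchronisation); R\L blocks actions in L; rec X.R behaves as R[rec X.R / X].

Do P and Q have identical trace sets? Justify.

LTS(P): 6 reachable states
  u0 = b.(b.c.(rec X. b.(b.c.X\{a,c,d})\{a,d})\{a,c,d})\{a,d} :: --b--▸ u1
  u1 = (b.c.(rec X. b.(b.c.X\{a,c,d})\{a,d})\{a,c,d})\{a,d} :: --b--▸ u2
  u2 = (c.(rec X. b.(b.c.X\{a,c,d})\{a,d})\{a,c,d})\{a,d} :: --c--▸ u3
  u3 = (rec X. b.(b.c.X\{a,c,d})\{a,d})\{a,c,d}\{a,d} :: --b--▸ u4
  u4 = (b.c.(rec X. b.(b.c.X\{a,c,d})\{a,d})\{a,c,d})\{a,d}\{a,c,d}\{a,d} :: --b--▸ u5
  u5 = (c.(rec X. b.(b.c.X\{a,c,d})\{a,d})\{a,c,d})\{a,d}\{a,c,d}\{a,d} :: stopped
LTS(Q): 6 reachable states
  v0 = rec X. b.(b.c.X\{a,c,d})\{a,d} :: --b--▸ v1
  v1 = (b.c.(rec X. b.(b.c.X\{a,c,d})\{a,d})\{a,c,d})\{a,d} :: --b--▸ v2
  v2 = (c.(rec X. b.(b.c.X\{a,c,d})\{a,d})\{a,c,d})\{a,d} :: --c--▸ v3
  v3 = (rec X. b.(b.c.X\{a,c,d})\{a,d})\{a,c,d}\{a,d} :: --b--▸ v4
  v4 = (b.c.(rec X. b.(b.c.X\{a,c,d})\{a,d})\{a,c,d})\{a,d}\{a,c,d}\{a,d} :: --b--▸ v5
  v5 = (c.(rec X. b.(b.c.X\{a,c,d})\{a,d})\{a,c,d})\{a,d}\{a,c,d}\{a,d} :: stopped
Coarsest stable partition (strong bisimilarity classes):
  B0 = {u0, v0}
  B1 = {u1, v1}
  B2 = {u2, v2}
  B3 = {u3, v3}
  B4 = {u4, v4}
  B5 = {u5, v5}
u0 ∈ B0, v0 ∈ B0 → same block
Bisimilar ⇒ trace-equivalent.

traces(P) = traces(Q)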